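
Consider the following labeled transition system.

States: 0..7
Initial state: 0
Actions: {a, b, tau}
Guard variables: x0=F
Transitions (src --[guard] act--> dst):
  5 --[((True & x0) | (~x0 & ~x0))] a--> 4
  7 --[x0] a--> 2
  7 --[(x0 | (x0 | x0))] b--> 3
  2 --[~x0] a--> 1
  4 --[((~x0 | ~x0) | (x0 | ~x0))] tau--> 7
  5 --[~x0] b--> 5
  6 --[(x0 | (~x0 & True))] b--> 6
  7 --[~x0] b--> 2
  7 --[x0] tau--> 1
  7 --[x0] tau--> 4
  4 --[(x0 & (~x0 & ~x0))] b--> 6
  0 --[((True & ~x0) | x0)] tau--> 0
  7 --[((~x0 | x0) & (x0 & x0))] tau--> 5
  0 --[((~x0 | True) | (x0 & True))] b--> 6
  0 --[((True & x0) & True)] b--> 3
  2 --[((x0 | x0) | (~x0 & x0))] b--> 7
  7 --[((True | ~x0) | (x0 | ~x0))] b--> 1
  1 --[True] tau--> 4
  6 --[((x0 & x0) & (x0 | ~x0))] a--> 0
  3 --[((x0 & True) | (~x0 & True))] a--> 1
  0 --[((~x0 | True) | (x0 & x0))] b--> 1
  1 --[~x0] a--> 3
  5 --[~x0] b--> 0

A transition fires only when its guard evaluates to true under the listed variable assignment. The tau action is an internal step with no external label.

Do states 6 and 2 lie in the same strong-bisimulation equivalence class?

Answer: NOT BISIMILAR

Analysis:
Bisimulation quotient by refinement:
  P[0] = {{0,1,2,3,4,5,6,7}}
  P[1] = {{0},{1},{2,3},{4},{5},{6,7}}
  P[2] = {{0},{1},{2,3},{4},{5},{6},{7}}
Fixed point at round 3; 7 class(es).
[6]={6}  [2]={2,3}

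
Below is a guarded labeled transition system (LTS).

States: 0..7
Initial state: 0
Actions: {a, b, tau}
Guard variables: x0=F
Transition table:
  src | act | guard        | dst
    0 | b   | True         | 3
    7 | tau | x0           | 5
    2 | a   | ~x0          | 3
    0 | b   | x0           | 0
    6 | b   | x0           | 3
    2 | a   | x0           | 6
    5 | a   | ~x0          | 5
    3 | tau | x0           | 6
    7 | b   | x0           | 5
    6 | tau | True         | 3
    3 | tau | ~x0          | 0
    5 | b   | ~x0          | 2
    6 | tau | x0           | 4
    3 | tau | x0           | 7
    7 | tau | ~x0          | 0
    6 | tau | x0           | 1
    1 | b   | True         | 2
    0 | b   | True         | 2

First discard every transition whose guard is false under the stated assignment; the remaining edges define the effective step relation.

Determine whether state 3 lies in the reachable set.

Answer: REACHABLE

Working:
Guard filter leaves 9 enabled edge(s).
depth 0: {0}
depth 1: {2,3}  now seen {0,2,3}
Reachable = {0,2,3}
trace reaching 3: b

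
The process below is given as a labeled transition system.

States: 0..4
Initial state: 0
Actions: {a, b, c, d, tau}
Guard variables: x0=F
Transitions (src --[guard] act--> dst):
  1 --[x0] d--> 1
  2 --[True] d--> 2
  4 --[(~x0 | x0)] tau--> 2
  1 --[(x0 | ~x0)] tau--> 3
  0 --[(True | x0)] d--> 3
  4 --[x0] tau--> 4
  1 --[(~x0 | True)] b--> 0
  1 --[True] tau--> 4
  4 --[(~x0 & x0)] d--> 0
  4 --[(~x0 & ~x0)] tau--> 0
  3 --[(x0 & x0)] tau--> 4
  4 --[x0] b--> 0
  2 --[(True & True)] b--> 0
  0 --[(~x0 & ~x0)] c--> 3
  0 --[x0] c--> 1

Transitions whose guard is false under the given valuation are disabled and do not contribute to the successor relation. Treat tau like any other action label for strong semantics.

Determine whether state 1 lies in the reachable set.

Guard filter leaves 9 enabled edge(s).
Layer 0: {0}
Layer 1: {3}  total {0,3}
Reach set: {0,3}

Answer: UNREACHABLE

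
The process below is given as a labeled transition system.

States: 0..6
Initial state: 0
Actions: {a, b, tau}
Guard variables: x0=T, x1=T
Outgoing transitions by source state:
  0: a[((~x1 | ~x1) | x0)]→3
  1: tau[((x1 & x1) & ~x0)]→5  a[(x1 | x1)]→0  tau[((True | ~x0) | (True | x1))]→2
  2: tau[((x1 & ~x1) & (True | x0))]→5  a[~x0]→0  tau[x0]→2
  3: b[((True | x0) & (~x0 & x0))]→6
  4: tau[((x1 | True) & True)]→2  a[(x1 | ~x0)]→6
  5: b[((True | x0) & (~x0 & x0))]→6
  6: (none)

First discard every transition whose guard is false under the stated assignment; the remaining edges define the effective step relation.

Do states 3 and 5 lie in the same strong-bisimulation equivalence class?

Bisimulation quotient by refinement:
  P[0] = {{0,1,2,3,4,5,6}}
  P[1] = {{0},{1,4},{2},{3,5,6}}
  P[2] = {{0},{1},{2},{3,5,6},{4}}
Fixed point at round 3; 5 class(es).
3∈{3,5,6}, 5∈{3,5,6}

Answer: BISIMILAR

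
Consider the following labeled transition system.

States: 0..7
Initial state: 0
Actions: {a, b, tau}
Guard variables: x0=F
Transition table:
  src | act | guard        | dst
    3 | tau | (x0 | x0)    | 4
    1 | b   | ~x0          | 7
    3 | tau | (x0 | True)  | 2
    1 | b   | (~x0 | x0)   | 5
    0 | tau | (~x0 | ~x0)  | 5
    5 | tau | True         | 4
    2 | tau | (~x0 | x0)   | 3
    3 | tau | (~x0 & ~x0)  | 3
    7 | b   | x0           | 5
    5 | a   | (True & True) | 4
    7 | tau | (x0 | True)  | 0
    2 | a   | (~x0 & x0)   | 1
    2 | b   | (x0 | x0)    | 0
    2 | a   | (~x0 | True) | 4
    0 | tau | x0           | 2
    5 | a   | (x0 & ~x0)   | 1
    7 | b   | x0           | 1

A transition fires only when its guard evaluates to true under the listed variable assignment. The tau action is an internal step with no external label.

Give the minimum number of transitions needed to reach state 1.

Answer: UNREACHABLE

Analysis:
BFS to 1:
  L0 = {0}
  L1 = {5}
  L2 = {4}
1 never appears.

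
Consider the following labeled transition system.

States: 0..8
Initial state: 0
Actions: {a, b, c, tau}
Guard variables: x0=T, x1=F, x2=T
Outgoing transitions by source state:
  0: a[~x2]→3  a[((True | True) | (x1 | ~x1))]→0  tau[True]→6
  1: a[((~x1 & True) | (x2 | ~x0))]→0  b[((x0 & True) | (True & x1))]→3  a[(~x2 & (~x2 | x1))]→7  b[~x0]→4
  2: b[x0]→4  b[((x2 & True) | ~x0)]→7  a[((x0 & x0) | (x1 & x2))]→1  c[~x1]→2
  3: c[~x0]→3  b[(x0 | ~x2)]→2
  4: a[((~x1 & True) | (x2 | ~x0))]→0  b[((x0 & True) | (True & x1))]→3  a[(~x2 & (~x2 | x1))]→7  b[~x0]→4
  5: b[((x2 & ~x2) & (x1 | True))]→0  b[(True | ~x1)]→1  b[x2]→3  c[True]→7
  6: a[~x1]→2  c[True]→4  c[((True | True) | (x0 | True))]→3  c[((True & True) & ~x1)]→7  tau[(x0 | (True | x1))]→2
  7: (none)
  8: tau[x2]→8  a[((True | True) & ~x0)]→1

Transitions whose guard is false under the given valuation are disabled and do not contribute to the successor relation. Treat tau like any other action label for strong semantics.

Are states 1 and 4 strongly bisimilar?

Compute ~ classes (split until stable):
  π0 = {{0,1,2,3,4,5,6,7,8}}
  π1 = {{0},{1,4},{2},{3},{5},{6},{7},{8}}
8 equivalence class(es) (converged in 2)
1∈{1,4}, 4∈{1,4}

Answer: BISIMILAR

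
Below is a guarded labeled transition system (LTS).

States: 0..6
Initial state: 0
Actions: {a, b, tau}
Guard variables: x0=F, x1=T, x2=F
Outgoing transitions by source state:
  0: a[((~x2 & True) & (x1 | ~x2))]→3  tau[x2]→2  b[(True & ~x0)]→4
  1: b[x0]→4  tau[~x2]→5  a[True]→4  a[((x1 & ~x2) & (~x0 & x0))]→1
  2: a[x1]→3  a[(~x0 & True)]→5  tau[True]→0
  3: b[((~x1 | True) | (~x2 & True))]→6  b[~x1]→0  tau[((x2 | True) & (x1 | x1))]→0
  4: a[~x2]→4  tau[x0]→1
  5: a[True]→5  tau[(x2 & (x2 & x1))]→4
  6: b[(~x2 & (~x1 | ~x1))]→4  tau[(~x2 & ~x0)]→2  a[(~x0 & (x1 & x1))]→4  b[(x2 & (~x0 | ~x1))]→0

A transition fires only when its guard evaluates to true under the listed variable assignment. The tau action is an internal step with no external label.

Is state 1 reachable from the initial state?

Answer: UNREACHABLE

Analysis:
After dropping false guards: 13 live edges.
Layer 0: {0}
Layer 1: {3,4}  now seen {0,3,4}
Layer 2: {6}  now seen {0,3,4,6}
Layer 3: {2}  now seen {0,2,3,4,6}
Layer 4: {5}  now seen {0,2,3,4,5,6}
Reach set: {0,2,3,4,5,6}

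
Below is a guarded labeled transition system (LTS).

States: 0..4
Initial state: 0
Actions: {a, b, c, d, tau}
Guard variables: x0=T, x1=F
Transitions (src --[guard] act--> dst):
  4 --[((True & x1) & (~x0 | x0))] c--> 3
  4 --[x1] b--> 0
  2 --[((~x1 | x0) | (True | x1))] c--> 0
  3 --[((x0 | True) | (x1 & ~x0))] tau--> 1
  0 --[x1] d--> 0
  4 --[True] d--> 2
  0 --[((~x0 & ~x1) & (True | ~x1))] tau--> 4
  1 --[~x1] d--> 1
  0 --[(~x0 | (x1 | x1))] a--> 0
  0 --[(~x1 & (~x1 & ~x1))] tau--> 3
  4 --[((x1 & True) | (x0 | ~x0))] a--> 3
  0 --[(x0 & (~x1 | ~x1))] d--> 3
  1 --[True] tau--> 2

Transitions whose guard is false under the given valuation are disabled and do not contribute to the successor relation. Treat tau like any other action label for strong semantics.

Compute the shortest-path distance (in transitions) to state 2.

Answer: 3

Working:
Layered search for 2:
  L0 = {0}
  L1 = {3}
  L2 = {1}
  L3 = {2}
first hit 2 at d=3 via d·tau·tau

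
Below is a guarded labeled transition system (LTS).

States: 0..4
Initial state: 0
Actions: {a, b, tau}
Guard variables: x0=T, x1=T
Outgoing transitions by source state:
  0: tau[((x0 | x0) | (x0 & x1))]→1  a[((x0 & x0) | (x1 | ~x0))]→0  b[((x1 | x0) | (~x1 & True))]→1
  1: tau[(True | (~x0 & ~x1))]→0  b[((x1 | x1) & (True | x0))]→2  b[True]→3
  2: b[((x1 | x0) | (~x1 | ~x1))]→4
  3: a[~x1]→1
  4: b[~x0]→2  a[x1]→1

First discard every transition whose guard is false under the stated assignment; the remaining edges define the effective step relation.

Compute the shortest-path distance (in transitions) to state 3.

Answer: 2

Analysis:
BFS to 3:
  depth 0: {0}
  depth 1: {1}
  depth 2: {2,3}
first hit 3 at d=2 via b·b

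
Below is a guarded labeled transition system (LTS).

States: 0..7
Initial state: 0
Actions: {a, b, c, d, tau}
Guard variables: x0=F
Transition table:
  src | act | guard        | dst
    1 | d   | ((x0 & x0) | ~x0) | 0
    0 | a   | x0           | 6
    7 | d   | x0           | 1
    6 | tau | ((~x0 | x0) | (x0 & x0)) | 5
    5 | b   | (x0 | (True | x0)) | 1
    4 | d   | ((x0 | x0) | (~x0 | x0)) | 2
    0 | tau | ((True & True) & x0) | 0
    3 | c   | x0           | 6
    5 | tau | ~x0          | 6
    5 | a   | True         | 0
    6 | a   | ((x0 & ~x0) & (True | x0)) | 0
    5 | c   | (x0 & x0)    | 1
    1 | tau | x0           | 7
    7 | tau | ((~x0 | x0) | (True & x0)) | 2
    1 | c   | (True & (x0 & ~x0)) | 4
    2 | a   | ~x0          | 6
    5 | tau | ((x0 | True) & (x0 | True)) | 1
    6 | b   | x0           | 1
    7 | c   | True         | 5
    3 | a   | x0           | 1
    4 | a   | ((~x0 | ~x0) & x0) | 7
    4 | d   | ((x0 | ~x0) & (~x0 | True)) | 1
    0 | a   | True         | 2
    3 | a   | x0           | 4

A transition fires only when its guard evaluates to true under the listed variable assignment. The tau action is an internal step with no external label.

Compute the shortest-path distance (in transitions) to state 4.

Answer: UNREACHABLE

Analysis:
BFS to 4:
  depth 0: {0}
  depth 1: {2}
  depth 2: {6}
  depth 3: {5}
  depth 4: {1}
4 never appears.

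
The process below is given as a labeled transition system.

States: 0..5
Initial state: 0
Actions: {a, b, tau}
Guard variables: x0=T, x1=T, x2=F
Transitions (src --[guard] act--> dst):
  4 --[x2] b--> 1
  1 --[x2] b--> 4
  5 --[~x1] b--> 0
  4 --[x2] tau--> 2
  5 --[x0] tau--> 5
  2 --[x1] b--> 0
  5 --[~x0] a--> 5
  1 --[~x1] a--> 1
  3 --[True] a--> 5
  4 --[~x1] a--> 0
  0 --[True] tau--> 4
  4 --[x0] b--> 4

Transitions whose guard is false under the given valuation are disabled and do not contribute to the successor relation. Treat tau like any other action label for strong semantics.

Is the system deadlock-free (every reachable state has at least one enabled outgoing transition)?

Answer: DEADLOCK-FREE

Working:
R = {0,4}
  0: tau→4  [1 exit(s)]
  4: b→4  [1 exit(s)]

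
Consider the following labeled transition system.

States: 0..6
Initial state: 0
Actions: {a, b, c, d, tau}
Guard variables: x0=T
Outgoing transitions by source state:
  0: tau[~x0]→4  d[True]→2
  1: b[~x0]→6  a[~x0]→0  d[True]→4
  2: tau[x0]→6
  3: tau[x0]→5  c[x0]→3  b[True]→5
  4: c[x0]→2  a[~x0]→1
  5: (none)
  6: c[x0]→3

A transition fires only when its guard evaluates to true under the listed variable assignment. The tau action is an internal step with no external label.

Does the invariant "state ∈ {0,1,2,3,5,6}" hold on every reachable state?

Answer: INVARIANT HOLDS

Working:
Inv-set: {0,1,2,3,5,6}
Reach set: {0,2,3,5,6}
  0: safe
  2: safe
  3: safe
  5: safe
  6: safe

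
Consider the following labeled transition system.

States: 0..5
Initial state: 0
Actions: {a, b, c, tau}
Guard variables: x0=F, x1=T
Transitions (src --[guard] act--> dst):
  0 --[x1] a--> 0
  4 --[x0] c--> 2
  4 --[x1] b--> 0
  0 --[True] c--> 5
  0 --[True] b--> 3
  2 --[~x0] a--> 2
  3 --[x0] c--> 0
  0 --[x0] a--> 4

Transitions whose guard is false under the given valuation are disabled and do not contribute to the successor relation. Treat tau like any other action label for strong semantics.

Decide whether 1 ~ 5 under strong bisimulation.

Refine partition for ~:
  P[0] = {{0,1,2,3,4,5}}
  P[1] = {{0},{1,3,5},{2},{4}}
stable after 2 split(s): 4 block(s)
1∈{1,3,5}, 5∈{1,3,5}

Answer: BISIMILAR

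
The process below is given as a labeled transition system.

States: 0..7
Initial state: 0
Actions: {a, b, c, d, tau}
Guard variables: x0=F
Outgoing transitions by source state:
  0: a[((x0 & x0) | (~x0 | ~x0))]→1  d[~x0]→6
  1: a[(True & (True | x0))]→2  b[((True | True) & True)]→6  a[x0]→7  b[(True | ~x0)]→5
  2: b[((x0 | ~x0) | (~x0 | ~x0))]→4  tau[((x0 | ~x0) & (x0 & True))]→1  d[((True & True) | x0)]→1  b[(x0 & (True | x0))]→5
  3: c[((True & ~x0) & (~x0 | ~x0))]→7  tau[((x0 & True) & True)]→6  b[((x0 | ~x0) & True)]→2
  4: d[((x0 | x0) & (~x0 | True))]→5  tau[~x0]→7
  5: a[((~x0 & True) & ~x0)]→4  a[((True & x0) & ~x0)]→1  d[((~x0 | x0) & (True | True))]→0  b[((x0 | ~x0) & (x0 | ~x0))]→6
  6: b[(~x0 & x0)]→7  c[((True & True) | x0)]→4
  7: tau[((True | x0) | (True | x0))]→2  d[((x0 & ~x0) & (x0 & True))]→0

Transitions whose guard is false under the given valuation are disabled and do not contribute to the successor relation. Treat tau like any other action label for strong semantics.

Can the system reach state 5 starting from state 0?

After dropping false guards: 15 live edges.
depth 0: {0}
depth 1: {1,6}  total {0,1,6}
depth 2: {2,4,5}  total {0,1,2,4,5,6}
depth 3: {7}  total {0,1,2,4,5,6,7}
Reach set: {0,1,2,4,5,6,7}
witness 5: a·b

Answer: REACHABLE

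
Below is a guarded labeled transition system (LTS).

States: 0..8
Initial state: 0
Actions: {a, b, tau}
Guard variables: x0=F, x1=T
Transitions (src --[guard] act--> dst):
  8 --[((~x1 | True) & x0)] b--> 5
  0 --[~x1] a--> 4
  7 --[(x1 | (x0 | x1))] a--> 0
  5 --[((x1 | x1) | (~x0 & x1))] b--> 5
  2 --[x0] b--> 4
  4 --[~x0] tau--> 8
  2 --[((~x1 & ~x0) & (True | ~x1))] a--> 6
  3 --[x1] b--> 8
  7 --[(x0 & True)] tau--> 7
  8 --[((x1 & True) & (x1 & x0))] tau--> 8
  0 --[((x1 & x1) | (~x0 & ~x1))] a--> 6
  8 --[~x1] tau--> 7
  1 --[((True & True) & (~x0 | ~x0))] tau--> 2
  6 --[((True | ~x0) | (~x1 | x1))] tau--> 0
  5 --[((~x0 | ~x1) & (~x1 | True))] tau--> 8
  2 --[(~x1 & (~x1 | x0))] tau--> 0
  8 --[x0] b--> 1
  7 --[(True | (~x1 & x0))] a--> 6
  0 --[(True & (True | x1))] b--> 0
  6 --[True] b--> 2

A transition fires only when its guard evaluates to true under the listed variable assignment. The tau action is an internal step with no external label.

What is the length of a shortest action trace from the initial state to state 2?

Answer: 2

Analysis:
BFS to 2:
  L0 = {0}
  L1 = {6}
  L2 = {2}
first hit 2 at d=2 via a·b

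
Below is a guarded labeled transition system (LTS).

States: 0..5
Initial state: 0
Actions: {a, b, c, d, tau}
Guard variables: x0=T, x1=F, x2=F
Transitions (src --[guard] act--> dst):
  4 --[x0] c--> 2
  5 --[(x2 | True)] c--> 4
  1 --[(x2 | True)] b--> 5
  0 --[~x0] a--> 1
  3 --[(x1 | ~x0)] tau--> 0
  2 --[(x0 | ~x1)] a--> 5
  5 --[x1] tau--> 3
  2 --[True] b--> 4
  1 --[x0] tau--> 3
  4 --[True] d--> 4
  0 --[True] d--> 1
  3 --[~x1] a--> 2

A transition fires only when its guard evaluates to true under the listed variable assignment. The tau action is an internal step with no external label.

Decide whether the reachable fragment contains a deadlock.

Reachable = {0,1,2,3,4,5}
  0: d→1  [1 exit(s)]
  1: b→5  tau→3  [2 exit(s)]
  2: a→5  b→4  [2 exit(s)]
  3: a→2  [1 exit(s)]
  4: c→2  d→4  [2 exit(s)]
  5: c→4  [1 exit(s)]

Answer: DEADLOCK-FREE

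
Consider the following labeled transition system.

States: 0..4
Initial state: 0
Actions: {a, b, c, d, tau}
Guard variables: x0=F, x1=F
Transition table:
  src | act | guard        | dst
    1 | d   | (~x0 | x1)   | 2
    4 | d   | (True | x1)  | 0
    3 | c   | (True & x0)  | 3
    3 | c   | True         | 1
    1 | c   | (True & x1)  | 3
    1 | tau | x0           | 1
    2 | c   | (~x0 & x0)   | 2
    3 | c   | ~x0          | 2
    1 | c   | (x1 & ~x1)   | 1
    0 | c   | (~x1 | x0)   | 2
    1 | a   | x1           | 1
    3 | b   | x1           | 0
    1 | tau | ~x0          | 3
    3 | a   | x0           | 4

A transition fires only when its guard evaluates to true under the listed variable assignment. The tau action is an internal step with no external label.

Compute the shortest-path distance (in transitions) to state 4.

Layered search for 4:
  Layer 0: {0}
  Layer 1: {2}
4 never appears.

Answer: UNREACHABLE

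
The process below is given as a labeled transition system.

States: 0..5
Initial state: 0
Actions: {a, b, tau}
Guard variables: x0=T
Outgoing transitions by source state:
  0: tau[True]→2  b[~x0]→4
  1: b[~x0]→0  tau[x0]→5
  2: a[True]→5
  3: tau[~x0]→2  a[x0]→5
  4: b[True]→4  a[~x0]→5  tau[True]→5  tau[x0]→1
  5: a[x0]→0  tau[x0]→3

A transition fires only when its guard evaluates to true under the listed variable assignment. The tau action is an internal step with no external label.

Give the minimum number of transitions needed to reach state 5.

Answer: 2

Analysis:
Breadth-first toward 5:
  Layer 0: {0}
  Layer 1: {2}
  Layer 2: {5}
5 enters at depth 2; path tau·a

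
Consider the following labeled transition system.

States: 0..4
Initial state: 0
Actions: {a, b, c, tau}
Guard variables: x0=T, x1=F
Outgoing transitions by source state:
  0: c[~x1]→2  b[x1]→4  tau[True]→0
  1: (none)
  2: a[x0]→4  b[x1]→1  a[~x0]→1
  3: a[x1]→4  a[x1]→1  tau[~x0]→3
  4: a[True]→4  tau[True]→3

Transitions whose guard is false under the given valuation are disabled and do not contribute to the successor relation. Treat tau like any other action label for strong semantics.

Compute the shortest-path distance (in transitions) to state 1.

BFS to 1:
  depth 0: {0}
  depth 1: {2}
  depth 2: {4}
  depth 3: {3}
1 never appears.

Answer: UNREACHABLE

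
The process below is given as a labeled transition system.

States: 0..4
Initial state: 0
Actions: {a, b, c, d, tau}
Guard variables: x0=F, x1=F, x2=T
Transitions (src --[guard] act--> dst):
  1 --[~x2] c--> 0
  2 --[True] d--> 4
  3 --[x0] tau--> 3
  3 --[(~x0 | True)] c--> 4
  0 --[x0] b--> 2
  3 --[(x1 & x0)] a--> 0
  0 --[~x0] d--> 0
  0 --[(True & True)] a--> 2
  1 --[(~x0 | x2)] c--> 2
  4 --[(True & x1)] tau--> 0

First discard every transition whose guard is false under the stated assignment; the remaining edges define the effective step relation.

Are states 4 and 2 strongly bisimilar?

Answer: NOT BISIMILAR

Trace:
Bisimulation quotient by refinement:
  P[0] = {{0,1,2,3,4}}
  P[1] = {{0},{1,3},{2},{4}}
  P[2] = {{0},{1},{2},{3},{4}}
stable after 3 split(s): 5 block(s)
[4]={4}  [2]={2}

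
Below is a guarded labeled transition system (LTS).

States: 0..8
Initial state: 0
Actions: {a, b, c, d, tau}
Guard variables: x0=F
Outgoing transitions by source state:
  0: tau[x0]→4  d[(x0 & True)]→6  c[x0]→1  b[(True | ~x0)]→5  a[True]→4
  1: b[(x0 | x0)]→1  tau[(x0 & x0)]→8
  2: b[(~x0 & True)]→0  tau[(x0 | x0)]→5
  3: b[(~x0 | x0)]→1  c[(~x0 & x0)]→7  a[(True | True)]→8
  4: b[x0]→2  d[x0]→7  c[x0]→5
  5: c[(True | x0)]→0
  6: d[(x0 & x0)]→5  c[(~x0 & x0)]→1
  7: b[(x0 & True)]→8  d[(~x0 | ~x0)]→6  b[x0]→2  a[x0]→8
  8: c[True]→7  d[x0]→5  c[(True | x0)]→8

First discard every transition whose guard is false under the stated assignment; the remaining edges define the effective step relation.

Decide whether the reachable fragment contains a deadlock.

Reachable = {0,4,5}
  0: a→4  b→5  [deg 2]
  4: ∅  [STUCK]
  5: c→0  [deg 1]
witness 4: a

Answer: DEADLOCK at state 4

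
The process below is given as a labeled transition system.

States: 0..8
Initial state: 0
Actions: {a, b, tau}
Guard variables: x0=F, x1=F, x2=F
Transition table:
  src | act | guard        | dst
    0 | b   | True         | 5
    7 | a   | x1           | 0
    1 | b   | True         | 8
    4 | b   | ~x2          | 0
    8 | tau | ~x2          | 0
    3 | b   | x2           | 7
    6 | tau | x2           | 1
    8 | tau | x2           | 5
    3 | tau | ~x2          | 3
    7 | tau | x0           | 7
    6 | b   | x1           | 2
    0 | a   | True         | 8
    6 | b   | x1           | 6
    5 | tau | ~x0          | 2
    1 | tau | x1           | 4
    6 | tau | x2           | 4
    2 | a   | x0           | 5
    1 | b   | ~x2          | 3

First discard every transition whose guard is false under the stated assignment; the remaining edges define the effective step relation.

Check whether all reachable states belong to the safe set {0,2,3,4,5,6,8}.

Answer: INVARIANT HOLDS

Trace:
Allowed set {0,2,3,4,5,6,8}
R = {0,2,5,8}
  0: safe
  2: safe
  5: safe
  8: safe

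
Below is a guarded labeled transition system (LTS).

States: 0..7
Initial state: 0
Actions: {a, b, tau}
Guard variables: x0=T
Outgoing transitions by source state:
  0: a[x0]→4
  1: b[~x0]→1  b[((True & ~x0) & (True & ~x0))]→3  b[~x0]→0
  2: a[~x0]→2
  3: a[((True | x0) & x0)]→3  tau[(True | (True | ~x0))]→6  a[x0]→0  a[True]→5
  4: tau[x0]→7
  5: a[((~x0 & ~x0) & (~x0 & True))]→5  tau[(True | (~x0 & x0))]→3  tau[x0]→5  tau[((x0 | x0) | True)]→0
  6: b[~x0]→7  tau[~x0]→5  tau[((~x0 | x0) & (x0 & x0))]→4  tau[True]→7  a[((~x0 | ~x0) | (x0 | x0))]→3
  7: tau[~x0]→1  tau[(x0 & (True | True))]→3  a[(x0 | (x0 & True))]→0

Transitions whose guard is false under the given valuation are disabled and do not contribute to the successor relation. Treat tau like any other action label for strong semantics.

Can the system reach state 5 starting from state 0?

Guard filter leaves 14 enabled edge(s).
L0 = {0}
L1 = {4}  total {0,4}
L2 = {7}  total {0,4,7}
L3 = {3}  total {0,3,4,7}
L4 = {5,6}  total {0,3,4,5,6,7}
Reach set: {0,3,4,5,6,7}
witness 5: a·tau·tau·a

Answer: REACHABLE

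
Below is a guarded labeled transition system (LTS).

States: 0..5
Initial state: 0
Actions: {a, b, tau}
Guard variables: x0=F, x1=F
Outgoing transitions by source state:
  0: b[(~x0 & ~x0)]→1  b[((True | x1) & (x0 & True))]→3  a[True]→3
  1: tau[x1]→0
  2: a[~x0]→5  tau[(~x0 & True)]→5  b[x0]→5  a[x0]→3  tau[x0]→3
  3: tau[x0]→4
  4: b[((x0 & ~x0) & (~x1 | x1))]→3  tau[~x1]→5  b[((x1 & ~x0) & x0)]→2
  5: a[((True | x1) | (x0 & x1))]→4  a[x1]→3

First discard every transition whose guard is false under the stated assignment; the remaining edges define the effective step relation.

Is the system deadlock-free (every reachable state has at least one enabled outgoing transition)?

Reach set: {0,1,3}
  0: a→3  b→1  [2 exit(s)]
  1: ∅  [no exit]
  3: ∅  [no exit]
witness 1: b

Answer: DEADLOCK at state 1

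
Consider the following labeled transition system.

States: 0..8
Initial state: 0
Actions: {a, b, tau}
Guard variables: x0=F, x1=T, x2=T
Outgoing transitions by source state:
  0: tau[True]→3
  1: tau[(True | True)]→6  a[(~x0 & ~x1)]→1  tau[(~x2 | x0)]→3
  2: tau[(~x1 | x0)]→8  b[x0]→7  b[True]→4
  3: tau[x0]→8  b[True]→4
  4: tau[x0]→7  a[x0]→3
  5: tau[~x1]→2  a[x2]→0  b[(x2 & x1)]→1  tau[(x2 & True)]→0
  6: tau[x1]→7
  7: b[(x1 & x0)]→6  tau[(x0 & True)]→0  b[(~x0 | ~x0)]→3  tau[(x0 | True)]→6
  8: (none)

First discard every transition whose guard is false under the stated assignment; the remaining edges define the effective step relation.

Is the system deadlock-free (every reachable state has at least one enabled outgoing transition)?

R = {0,3,4}
  0: tau→3  [1 exit(s)]
  3: b→4  [1 exit(s)]
  4: ∅  [no exit]
witness 4: tau·b

Answer: DEADLOCK at state 4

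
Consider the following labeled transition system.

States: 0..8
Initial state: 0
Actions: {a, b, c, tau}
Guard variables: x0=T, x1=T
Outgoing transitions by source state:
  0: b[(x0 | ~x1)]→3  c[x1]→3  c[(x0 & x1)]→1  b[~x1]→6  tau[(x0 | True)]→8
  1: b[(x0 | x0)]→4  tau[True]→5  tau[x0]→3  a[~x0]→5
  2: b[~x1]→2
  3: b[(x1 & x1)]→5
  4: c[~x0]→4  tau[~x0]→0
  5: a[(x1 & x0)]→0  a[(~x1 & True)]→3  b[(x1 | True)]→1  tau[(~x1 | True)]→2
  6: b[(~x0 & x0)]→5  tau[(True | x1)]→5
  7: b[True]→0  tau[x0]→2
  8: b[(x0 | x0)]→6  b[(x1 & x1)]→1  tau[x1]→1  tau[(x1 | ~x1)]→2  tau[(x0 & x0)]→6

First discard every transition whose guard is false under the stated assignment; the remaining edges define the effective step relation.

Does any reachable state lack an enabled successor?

Reach set: {0,1,2,3,4,5,6,8}
  0: b→3  c→1  c→3  tau→8  [4 exit(s)]
  1: b→4  tau→3  tau→5  [3 exit(s)]
  2: ∅  [STUCK]
  3: b→5  [1 exit(s)]
  4: ∅  [STUCK]
  5: a→0  b→1  tau→2  [3 exit(s)]
  6: tau→5  [1 exit(s)]
  8: b→1  b→6  tau→1  tau→2  tau→6  [5 exit(s)]
trace reaching 2: tau·tau

Answer: DEADLOCK at state 2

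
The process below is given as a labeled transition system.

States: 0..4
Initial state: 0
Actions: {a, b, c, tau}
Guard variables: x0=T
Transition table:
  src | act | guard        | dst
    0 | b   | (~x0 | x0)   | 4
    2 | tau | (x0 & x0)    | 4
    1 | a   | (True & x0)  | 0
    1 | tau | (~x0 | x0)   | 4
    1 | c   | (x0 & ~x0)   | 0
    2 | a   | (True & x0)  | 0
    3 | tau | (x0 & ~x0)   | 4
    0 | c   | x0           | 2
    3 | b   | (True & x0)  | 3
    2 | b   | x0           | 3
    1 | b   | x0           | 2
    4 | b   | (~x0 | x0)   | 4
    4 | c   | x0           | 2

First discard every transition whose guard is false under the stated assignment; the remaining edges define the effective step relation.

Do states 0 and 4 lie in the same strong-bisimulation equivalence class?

Bisimulation quotient by refinement:
  P[0] = {{0,1,2,3,4}}
  P[1] = {{0,4},{1,2},{3}}
  P[2] = {{0,4},{1},{2},{3}}
stable after 3 split(s): 4 block(s)
class of 0: {0,4}; class of 4: {0,4}

Answer: BISIMILAR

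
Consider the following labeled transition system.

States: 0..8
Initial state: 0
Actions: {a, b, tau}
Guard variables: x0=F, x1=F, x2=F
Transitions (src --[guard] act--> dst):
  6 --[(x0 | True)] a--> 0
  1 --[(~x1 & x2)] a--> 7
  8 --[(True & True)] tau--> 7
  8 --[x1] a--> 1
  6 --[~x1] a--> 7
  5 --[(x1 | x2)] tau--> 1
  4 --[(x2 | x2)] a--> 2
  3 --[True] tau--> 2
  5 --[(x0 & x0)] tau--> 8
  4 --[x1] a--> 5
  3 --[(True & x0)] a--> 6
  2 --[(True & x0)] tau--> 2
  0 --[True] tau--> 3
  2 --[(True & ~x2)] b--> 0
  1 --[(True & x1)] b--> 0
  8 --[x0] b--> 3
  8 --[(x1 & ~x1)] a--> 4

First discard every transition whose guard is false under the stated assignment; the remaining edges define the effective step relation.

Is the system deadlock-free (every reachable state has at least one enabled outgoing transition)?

Answer: DEADLOCK-FREE

Trace:
Reach set: {0,2,3}
  0: tau→3  [1 exit(s)]
  2: b→0  [1 exit(s)]
  3: tau→2  [1 exit(s)]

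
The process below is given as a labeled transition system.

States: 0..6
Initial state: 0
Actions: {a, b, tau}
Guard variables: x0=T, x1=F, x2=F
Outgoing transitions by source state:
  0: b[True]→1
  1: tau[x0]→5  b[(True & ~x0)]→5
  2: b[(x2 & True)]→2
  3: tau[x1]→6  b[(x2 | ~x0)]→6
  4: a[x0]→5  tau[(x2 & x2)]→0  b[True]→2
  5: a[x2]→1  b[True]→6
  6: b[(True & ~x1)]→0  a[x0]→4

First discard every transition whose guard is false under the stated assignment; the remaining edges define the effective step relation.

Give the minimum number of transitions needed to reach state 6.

Breadth-first toward 6:
  Layer 0: {0}
  Layer 1: {1}
  Layer 2: {5}
  Layer 3: {6}
6 enters at depth 3; path b·tau·b

Answer: 3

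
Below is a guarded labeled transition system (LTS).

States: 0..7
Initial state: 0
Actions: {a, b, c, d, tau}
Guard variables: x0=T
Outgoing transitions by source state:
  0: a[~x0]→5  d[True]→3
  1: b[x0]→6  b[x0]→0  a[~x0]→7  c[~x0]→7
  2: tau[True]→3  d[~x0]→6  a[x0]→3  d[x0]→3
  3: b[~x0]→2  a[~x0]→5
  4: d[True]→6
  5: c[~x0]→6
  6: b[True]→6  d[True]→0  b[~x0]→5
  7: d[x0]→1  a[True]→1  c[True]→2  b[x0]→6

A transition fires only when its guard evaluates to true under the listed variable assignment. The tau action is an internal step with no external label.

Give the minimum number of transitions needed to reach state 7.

Answer: UNREACHABLE

Analysis:
Layered search for 7:
  L0 = {0}
  L1 = {3}
7 never appears.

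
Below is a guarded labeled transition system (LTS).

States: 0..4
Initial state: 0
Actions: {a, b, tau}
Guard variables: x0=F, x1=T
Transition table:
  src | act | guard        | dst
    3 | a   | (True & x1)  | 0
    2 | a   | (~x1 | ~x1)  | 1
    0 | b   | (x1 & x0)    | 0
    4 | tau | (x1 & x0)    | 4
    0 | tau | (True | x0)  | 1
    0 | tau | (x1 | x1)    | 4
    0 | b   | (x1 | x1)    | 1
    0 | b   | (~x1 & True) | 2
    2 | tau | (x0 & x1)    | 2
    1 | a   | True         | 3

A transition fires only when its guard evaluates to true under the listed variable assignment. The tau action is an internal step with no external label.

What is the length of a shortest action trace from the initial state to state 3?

Answer: 2

Analysis:
Breadth-first toward 3:
  Layer 0: {0}
  Layer 1: {1,4}
  Layer 2: {3}
first hit 3 at d=2 via b·a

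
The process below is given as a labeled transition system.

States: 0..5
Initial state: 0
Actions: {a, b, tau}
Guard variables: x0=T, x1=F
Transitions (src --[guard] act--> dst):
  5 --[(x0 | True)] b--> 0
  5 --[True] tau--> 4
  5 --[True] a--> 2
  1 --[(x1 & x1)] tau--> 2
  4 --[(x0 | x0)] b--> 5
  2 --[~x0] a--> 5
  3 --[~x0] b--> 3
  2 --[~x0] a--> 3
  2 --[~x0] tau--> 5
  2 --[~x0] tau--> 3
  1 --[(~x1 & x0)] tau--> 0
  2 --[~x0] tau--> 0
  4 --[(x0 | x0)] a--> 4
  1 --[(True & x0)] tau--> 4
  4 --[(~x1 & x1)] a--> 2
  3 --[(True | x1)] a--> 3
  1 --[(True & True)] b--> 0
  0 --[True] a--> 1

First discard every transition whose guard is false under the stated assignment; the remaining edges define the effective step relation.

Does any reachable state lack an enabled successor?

Answer: DEADLOCK at state 2

Working:
Reachable = {0,1,2,4,5}
  0: a→1  [deg 1]
  1: b→0  tau→0  tau→4  [deg 3]
  2: ∅  [no exit]
  4: a→4  b→5  [deg 2]
  5: a→2  b→0  tau→4  [deg 3]
trace reaching 2: a·tau·b·a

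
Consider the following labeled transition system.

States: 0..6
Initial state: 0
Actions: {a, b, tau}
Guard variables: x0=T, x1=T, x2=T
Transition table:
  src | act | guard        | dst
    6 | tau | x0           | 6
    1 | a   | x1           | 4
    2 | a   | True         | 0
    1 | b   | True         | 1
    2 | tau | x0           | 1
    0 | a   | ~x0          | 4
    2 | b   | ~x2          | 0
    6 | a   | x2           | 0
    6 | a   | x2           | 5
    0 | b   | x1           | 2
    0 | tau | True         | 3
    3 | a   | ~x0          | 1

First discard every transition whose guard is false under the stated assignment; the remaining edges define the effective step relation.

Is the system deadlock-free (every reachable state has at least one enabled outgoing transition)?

Answer: DEADLOCK at state 3

Working:
Reachable = {0,1,2,3,4}
  0: b→2  tau→3  [2 out]
  1: a→4  b→1  [2 out]
  2: a→0  tau→1  [2 out]
  3: ∅  [no exit]
  4: ∅  [no exit]
Path to 3: tau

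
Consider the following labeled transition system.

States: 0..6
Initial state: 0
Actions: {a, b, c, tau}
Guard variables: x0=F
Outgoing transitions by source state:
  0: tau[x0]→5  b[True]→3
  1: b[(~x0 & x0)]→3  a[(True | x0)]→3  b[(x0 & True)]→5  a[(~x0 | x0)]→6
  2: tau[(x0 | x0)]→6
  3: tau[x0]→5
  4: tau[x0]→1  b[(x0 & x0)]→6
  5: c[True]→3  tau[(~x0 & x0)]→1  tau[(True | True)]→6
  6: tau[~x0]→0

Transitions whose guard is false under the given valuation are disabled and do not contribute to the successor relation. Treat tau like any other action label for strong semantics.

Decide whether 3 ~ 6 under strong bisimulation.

Bisimulation quotient by refinement:
  round 0: {{0,1,2,3,4,5,6}}
  round 1: {{0},{1},{2,3,4},{5},{6}}
Fixed point at round 2; 5 class(es).
3∈{2,3,4}, 6∈{6}

Answer: NOT BISIMILAR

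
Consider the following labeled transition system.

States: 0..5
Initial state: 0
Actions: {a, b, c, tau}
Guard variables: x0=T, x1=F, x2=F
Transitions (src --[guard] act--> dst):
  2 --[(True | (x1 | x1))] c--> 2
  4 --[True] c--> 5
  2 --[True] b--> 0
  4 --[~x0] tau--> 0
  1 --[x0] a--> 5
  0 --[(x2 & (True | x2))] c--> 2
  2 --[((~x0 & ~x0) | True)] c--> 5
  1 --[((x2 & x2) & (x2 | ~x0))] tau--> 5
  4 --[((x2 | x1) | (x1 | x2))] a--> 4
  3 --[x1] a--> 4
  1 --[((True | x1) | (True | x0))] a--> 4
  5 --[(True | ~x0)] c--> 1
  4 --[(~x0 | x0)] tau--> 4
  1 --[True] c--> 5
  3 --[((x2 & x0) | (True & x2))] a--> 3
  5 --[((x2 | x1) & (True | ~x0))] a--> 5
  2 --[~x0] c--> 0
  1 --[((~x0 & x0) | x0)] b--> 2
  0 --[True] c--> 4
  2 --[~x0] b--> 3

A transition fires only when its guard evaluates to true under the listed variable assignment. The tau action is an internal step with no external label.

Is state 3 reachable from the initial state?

Answer: UNREACHABLE

Trace:
11 transition(s) survive guard evaluation.
Layer 0: {0}
Layer 1: {4}  total {0,4}
Layer 2: {5}  total {0,4,5}
Layer 3: {1}  total {0,1,4,5}
Layer 4: {2}  total {0,1,2,4,5}
Reachable = {0,1,2,4,5}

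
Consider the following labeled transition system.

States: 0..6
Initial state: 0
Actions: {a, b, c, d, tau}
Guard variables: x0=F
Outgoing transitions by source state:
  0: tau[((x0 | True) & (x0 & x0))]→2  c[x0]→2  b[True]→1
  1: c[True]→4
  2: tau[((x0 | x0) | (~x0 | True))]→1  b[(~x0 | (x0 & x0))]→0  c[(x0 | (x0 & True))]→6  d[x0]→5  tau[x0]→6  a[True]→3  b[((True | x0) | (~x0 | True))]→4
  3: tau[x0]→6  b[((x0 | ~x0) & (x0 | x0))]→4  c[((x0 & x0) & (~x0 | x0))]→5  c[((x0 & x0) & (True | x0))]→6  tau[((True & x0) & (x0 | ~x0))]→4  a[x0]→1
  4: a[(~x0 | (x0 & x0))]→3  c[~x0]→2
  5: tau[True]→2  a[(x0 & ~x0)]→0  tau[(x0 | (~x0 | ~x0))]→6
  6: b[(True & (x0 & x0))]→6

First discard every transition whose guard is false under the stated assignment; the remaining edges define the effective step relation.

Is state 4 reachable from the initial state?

Answer: REACHABLE

Analysis:
Guard filter leaves 10 enabled edge(s).
L0 = {0}
L1 = {1}  total {0,1}
L2 = {4}  total {0,1,4}
L3 = {2,3}  total {0,1,2,3,4}
R = {0,1,2,3,4}
Path to 4: b·c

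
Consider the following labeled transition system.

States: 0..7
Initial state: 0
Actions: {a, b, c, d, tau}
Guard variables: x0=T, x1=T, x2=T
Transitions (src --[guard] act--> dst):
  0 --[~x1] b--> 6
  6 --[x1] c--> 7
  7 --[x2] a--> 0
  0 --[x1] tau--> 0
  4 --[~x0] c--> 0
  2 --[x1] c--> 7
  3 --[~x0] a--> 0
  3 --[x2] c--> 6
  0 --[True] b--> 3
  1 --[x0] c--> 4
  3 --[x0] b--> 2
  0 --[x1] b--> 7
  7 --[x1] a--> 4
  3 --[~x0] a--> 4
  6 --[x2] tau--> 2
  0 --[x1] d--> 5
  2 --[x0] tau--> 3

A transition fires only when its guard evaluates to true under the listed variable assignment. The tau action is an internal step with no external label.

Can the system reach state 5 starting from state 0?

13 transition(s) survive guard evaluation.
Layer 0: {0}
Layer 1: {3,5,7}  cumulative {0,3,5,7}
Layer 2: {2,4,6}  cumulative {0,2,3,4,5,6,7}
Reach set: {0,2,3,4,5,6,7}
witness 5: d

Answer: REACHABLE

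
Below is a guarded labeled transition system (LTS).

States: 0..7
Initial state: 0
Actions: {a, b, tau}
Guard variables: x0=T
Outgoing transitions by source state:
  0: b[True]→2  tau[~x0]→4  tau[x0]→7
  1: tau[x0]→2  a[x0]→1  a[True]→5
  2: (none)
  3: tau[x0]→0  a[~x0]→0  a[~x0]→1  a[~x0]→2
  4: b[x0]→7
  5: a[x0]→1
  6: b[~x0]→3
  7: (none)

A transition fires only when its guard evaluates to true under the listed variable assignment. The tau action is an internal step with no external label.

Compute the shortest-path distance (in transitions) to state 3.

Breadth-first toward 3:
  L0 = {0}
  L1 = {2,7}
3 never appears.

Answer: UNREACHABLE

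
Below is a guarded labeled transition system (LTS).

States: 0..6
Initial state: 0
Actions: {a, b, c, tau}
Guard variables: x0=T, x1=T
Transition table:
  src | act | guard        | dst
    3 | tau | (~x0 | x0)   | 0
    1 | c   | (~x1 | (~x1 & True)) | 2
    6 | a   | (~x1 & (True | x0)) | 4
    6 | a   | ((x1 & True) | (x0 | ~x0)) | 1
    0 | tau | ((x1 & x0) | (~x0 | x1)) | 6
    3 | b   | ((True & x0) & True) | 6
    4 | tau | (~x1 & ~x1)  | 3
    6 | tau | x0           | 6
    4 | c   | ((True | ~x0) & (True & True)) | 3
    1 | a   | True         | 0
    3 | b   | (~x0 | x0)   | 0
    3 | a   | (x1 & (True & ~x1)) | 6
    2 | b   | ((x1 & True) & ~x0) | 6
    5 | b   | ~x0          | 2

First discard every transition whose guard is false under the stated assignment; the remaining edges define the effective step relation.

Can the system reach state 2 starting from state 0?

Answer: UNREACHABLE

Analysis:
Guard filter leaves 8 enabled edge(s).
depth 0: {0}
depth 1: {6}  total {0,6}
depth 2: {1}  total {0,1,6}
Reachable = {0,1,6}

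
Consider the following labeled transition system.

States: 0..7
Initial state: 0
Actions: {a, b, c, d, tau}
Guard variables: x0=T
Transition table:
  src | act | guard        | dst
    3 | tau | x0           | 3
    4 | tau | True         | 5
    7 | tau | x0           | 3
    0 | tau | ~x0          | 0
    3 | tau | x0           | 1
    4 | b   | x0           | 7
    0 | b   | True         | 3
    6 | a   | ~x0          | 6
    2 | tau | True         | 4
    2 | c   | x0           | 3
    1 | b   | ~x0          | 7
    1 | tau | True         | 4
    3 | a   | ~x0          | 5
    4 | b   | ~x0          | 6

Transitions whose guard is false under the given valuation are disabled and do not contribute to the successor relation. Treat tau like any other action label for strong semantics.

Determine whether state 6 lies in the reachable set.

Answer: UNREACHABLE

Analysis:
Guard filter leaves 9 enabled edge(s).
Layer 0: {0}
Layer 1: {3}  total {0,3}
Layer 2: {1}  total {0,1,3}
Layer 3: {4}  total {0,1,3,4}
Layer 4: {5,7}  total {0,1,3,4,5,7}
Reach set: {0,1,3,4,5,7}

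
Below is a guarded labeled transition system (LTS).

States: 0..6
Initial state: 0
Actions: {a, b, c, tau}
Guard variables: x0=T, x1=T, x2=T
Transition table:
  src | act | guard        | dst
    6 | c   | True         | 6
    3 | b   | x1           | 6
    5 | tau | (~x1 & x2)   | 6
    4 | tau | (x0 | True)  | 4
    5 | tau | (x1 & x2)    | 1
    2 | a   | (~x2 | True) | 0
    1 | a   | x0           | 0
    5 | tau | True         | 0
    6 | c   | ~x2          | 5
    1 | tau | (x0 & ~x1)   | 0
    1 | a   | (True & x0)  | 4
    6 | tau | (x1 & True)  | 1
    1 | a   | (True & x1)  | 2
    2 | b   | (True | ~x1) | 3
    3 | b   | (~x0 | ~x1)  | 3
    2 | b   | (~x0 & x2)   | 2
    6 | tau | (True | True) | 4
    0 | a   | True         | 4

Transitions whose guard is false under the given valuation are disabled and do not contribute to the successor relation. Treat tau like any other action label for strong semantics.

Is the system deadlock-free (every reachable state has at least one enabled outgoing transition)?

Answer: DEADLOCK-FREE

Trace:
Reach set: {0,4}
  0: a→4  [1 out]
  4: tau→4  [1 out]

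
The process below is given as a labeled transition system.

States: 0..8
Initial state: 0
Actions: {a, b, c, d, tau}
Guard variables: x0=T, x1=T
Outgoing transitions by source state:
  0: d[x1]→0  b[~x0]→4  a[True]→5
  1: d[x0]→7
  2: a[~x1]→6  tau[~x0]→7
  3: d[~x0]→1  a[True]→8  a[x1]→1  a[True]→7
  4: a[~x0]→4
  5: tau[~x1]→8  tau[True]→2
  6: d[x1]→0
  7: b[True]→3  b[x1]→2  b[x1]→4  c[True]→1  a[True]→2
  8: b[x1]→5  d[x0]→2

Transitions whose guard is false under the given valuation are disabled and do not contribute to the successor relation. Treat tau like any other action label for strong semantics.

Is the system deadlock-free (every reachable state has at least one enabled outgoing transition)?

Reach set: {0,2,5}
  0: a→5  d→0  [2 exit(s)]
  2: ∅  [deadlock]
  5: tau→2  [1 exit(s)]
trace reaching 2: a·tau

Answer: DEADLOCK at state 2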